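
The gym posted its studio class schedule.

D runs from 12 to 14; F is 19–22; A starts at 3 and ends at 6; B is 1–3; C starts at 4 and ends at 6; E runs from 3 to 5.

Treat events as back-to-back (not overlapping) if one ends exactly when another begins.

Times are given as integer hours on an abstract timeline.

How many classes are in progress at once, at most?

Walk through starts and ends in time order (an end at T is processed before a start at T):
1 start B → 1
3 end B → 0
3 start A → 1
3 start E → 2
4 start C → 3
5 end E → 2
6 end A → 1
6 end C → 0
12 start D → 1
14 end D → 0
19 start F → 1
22 end F → 0
Peak is 3, at 4 (A, C, E).

3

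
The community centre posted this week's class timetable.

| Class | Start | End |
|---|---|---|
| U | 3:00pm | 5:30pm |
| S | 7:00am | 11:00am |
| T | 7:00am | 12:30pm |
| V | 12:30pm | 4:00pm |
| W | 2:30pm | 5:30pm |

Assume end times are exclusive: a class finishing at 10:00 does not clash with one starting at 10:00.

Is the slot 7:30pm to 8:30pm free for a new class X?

S: ends 11:00am at or before X starts 7:30pm → clear.
T: ends 12:30pm at or before X starts 7:30pm → clear.
V: ends 4:00pm at or before X starts 7:30pm → clear.
W: ends 5:30pm at or before X starts 7:30pm → clear.
U: ends 5:30pm at or before X starts 7:30pm → clear.

Yes — the slot is free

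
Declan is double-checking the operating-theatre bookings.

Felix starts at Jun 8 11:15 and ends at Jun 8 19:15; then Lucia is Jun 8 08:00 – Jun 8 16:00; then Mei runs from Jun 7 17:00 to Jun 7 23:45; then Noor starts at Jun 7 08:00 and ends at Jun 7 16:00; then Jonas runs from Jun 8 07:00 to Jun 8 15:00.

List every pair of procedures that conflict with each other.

Felix & Jonas, Felix & Lucia, Jonas & Lucia

Sorted by start: Noor, Mei, Jonas, Lucia, Felix.
Mei starts after Noor ends, so nothing later overlaps Noor either.
Jonas starts after Mei ends, so nothing later overlaps Mei either.
Lucia starts before Jonas ends → Jonas and Lucia overlap.
Felix starts before Jonas ends → Jonas and Felix overlap.
Felix starts before Lucia ends → Lucia and Felix overlap.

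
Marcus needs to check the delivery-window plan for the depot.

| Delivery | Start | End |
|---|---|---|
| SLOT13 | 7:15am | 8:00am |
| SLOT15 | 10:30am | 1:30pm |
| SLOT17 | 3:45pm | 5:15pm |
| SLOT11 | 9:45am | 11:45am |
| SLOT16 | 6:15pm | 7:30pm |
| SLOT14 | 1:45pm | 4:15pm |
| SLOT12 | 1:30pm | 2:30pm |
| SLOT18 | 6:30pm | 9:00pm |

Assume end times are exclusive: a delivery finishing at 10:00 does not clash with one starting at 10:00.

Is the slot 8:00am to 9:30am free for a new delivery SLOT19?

Yes — the slot is free

SLOT13: ends 8:00am at or before SLOT19 starts 8:00am → clear.
SLOT11: starts 9:45am at or after SLOT19 ends 9:30am → clear.
SLOT15: starts 10:30am at or after SLOT19 ends 9:30am → clear.
SLOT12: starts 1:30pm at or after SLOT19 ends 9:30am → clear.
SLOT14: starts 1:45pm at or after SLOT19 ends 9:30am → clear.
SLOT17: starts 3:45pm at or after SLOT19 ends 9:30am → clear.
SLOT16: starts 6:15pm at or after SLOT19 ends 9:30am → clear.
SLOT18: starts 6:30pm at or after SLOT19 ends 9:30am → clear.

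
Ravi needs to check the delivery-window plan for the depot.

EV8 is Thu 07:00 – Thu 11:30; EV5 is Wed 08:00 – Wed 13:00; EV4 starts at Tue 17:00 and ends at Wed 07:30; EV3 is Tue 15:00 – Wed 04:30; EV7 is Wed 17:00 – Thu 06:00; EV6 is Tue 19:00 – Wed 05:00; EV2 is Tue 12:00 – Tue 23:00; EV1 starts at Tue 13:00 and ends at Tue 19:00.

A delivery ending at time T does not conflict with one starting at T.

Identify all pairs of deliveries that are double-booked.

EV1 & EV2, EV1 & EV3, EV1 & EV4, EV2 & EV3, EV2 & EV4, EV2 & EV6, EV3 & EV4, EV3 & EV6, EV4 & EV6

Check each pair: they overlap iff neither finishes before the other starts.
Sorted by start: EV2, EV1, EV3, EV4, EV6, EV5, EV7, EV8.
EV1 starts before EV2 ends → EV2 and EV1 overlap.
EV3 starts before EV2 ends → EV2 and EV3 overlap.
EV4 starts before EV2 ends → EV2 and EV4 overlap.
EV6 starts before EV2 ends → EV2 and EV6 overlap.
EV5 starts after EV2 ends; EV2 is clear from here.
EV3 starts before EV1 ends → EV1 and EV3 overlap.
EV4 starts before EV1 ends → EV1 and EV4 overlap.
EV6 starts exactly when EV1 ends (back-to-back, no overlap); EV1 is clear from here.
EV4 starts before EV3 ends → EV3 and EV4 overlap.
EV6 starts before EV3 ends → EV3 and EV6 overlap.
EV5 starts after EV3 ends; EV3 is clear from here.
EV6 starts before EV4 ends → EV4 and EV6 overlap.
EV5 starts after EV4 ends; EV4 is clear from here.
EV5 starts after EV6 ends; EV6 is clear from here.
EV7 starts after EV5 ends; EV5 is clear from here.
EV8 starts after EV7 ends.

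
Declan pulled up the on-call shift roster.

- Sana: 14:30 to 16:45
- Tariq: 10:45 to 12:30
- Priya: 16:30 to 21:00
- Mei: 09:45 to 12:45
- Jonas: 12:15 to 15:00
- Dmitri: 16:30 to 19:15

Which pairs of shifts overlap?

Dmitri & Priya, Dmitri & Sana, Jonas & Mei, Jonas & Sana, Jonas & Tariq, Mei & Tariq, Priya & Sana

Two intervals overlap when each starts before the other ends.
Sorted by start: Mei, Tariq, Jonas, Sana, Dmitri, Priya.
Tariq starts before Mei ends → Mei and Tariq overlap.
Jonas starts before Mei ends → Mei and Jonas overlap.
Sana starts after Mei ends — done with Mei.
Jonas starts before Tariq ends → Tariq and Jonas overlap.
Sana starts after Tariq ends — done with Tariq.
Sana starts before Jonas ends → Jonas and Sana overlap.
Dmitri starts after Jonas ends — done with Jonas.
Dmitri starts before Sana ends → Sana and Dmitri overlap.
Priya starts before Sana ends → Sana and Priya overlap.
Priya starts before Dmitri ends → Dmitri and Priya overlap.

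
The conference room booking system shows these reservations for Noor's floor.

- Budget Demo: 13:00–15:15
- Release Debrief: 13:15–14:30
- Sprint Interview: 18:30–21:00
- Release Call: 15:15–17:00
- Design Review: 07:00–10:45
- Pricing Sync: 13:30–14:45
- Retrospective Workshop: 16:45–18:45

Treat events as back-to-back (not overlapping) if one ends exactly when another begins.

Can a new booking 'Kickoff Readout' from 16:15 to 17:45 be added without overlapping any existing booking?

No — it overlaps Release Call, Retrospective Workshop

Design Review: ends 10:45 at or before Kickoff Readout starts 16:15 → clear.
Budget Demo: ends 15:15 at or before Kickoff Readout starts 16:15 → clear.
Release Debrief: ends 14:30 at or before Kickoff Readout starts 16:15 → clear.
Pricing Sync: ends 14:45 at or before Kickoff Readout starts 16:15 → clear.
Release Call: starts 15:15 before Kickoff Readout ends 17:45, and ends 17:00 after Kickoff Readout starts 16:15 → overlap.
Retrospective Workshop: starts 16:45 before Kickoff Readout ends 17:45, and ends 18:45 after Kickoff Readout starts 16:15 → overlap.
Sprint Interview: starts 18:30 at or after Kickoff Readout ends 17:45 → clear.
Kickoff Readout overlaps Retrospective Workshop, Release Call.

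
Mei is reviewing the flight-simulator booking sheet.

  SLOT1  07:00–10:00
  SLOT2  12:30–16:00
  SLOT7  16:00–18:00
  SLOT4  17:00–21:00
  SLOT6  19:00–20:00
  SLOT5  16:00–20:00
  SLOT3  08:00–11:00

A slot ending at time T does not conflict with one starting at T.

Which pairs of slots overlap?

Sorted by start: SLOT1, SLOT3, SLOT2, SLOT5, SLOT7, SLOT4, SLOT6.
SLOT3 starts before SLOT1 ends → SLOT1 and SLOT3 overlap.
SLOT2 starts after SLOT1 ends, so SLOT1 has no further overlaps.
SLOT2 starts after SLOT3 ends, so SLOT3 has no further overlaps.
SLOT5 starts exactly when SLOT2 ends (back-to-back, no overlap), so SLOT2 has no further overlaps.
SLOT7 starts before SLOT5 ends → SLOT5 and SLOT7 overlap.
SLOT4 starts before SLOT5 ends → SLOT5 and SLOT4 overlap.
SLOT6 starts before SLOT5 ends → SLOT5 and SLOT6 overlap.
SLOT4 starts before SLOT7 ends → SLOT7 and SLOT4 overlap.
SLOT6 starts after SLOT7 ends.
SLOT6 starts before SLOT4 ends → SLOT4 and SLOT6 overlap.

SLOT1 & SLOT3, SLOT4 & SLOT5, SLOT4 & SLOT6, SLOT4 & SLOT7, SLOT5 & SLOT6, SLOT5 & SLOT7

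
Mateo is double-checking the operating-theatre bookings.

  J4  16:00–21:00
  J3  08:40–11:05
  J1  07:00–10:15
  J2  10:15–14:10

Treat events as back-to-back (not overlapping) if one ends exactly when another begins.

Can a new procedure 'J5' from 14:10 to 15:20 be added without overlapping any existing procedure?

Yes — the slot is free

J1: ends 10:15 at or before J5 starts 14:10 → clear.
J3: ends 11:05 at or before J5 starts 14:10 → clear.
J2: ends 14:10 at or before J5 starts 14:10 → clear.
J4: starts 16:00 at or after J5 ends 15:20 → clear.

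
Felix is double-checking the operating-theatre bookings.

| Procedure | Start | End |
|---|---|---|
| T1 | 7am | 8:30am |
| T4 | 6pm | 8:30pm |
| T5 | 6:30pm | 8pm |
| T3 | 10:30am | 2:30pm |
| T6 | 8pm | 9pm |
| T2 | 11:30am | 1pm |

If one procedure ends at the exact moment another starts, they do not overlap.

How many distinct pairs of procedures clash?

Check each pair: they overlap iff neither finishes before the other starts.
Sorted by start: T1, T3, T2, T4, T5, T6.
T3 starts after T1 ends, so nothing later overlaps T1 either.
T2 starts before T3 ends → T3 and T2 overlap.
T4 starts after T3 ends, so nothing later overlaps T3 either.
T4 starts after T2 ends, so nothing later overlaps T2 either.
T5 starts before T4 ends → T4 and T5 overlap.
T6 starts before T4 ends → T4 and T6 overlap.
T6 starts exactly when T5 ends (back-to-back, no overlap).
Overlapping pairs: T2 & T3, T4 & T5, T4 & T6 — 3 in total.

3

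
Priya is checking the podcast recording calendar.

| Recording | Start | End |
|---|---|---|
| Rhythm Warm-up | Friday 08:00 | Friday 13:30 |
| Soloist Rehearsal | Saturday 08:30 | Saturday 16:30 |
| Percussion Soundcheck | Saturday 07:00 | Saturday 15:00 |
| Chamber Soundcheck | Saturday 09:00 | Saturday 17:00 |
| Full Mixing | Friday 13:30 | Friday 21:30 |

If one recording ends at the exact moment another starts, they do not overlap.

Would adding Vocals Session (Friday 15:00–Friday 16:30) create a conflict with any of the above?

Yes — it overlaps Full Mixing

Rhythm Warm-up: ends Friday 13:30 at or before Vocals Session starts Friday 15:00 → clear.
Full Mixing: starts Friday 13:30 before Vocals Session ends Friday 16:30, and ends Friday 21:30 after Vocals Session starts Friday 15:00 → overlap.
Percussion Soundcheck: starts Saturday 07:00 at or after Vocals Session ends Friday 16:30 → clear.
Soloist Rehearsal: starts Saturday 08:30 at or after Vocals Session ends Friday 16:30 → clear.
Chamber Soundcheck: starts Saturday 09:00 at or after Vocals Session ends Friday 16:30 → clear.
Vocals Session overlaps Full Mixing.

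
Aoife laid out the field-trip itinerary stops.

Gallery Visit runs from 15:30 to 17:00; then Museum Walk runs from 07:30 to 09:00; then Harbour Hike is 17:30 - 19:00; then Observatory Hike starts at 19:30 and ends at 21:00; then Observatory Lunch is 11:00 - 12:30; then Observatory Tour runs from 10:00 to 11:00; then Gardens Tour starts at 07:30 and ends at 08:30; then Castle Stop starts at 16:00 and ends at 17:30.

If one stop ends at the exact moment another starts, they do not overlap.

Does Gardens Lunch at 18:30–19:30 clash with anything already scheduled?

Museum Walk: ends 09:00 at or before Gardens Lunch starts 18:30 → clear.
Gardens Tour: ends 08:30 at or before Gardens Lunch starts 18:30 → clear.
Observatory Tour: ends 11:00 at or before Gardens Lunch starts 18:30 → clear.
Observatory Lunch: ends 12:30 at or before Gardens Lunch starts 18:30 → clear.
Gallery Visit: ends 17:00 at or before Gardens Lunch starts 18:30 → clear.
Castle Stop: ends 17:30 at or before Gardens Lunch starts 18:30 → clear.
Harbour Hike: starts 17:30 before Gardens Lunch ends 19:30, and ends 19:00 after Gardens Lunch starts 18:30 → overlap.
Observatory Hike: starts 19:30 at or after Gardens Lunch ends 19:30 → clear.
Gardens Lunch overlaps Harbour Hike.

Yes — it overlaps Harbour Hike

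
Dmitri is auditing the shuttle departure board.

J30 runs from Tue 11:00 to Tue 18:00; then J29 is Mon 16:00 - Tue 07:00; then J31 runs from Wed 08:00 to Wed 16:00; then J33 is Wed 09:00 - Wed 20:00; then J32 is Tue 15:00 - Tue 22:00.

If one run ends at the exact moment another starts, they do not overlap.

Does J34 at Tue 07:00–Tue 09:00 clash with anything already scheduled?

J29: ends Tue 07:00 at or before J34 starts Tue 07:00 → clear.
J30: starts Tue 11:00 at or after J34 ends Tue 09:00 → clear.
J32: starts Tue 15:00 at or after J34 ends Tue 09:00 → clear.
J31: starts Wed 08:00 at or after J34 ends Tue 09:00 → clear.
J33: starts Wed 09:00 at or after J34 ends Tue 09:00 → clear.

No — it doesn't clash with anything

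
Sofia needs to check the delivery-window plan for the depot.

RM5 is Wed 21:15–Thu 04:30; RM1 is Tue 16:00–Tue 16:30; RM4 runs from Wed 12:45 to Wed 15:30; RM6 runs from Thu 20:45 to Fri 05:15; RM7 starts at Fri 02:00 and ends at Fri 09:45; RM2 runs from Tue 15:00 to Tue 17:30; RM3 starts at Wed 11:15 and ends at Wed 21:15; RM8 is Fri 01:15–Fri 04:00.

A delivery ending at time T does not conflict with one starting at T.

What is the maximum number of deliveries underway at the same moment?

3

Walk through starts and ends in time order (an end at T is processed before a start at T):
Tue 15:00 start RM2 → 1
Tue 16:00 start RM1 → 2
Tue 16:30 end RM1 → 1
Tue 17:30 end RM2 → 0
Wed 11:15 start RM3 → 1
Wed 12:45 start RM4 → 2
Wed 15:30 end RM4 → 1
Wed 21:15 end RM3 → 0
Wed 21:15 start RM5 → 1
Thu 04:30 end RM5 → 0
Thu 20:45 start RM6 → 1
Fri 01:15 start RM8 → 2
Fri 02:00 start RM7 → 3
Fri 04:00 end RM8 → 2
Fri 05:15 end RM6 → 1
Fri 09:45 end RM7 → 0
Peak is 3, at Fri 02:00 (RM6, RM7, RM8).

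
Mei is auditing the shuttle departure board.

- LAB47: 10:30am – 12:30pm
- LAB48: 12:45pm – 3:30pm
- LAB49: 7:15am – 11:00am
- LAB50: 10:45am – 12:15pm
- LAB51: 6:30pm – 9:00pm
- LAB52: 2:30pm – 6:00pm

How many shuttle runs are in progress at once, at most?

3

Sort all start/end points and keep a running count:
7:15am start LAB49 → 1
10:30am start LAB47 → 2
10:45am start LAB50 → 3
11:00am end LAB49 → 2
12:15pm end LAB50 → 1
12:30pm end LAB47 → 0
12:45pm start LAB48 → 1
2:30pm start LAB52 → 2
3:30pm end LAB48 → 1
6:00pm end LAB52 → 0
6:30pm start LAB51 → 1
9:00pm end LAB51 → 0
Peak is 3, at 10:45am (LAB47, LAB49, LAB50).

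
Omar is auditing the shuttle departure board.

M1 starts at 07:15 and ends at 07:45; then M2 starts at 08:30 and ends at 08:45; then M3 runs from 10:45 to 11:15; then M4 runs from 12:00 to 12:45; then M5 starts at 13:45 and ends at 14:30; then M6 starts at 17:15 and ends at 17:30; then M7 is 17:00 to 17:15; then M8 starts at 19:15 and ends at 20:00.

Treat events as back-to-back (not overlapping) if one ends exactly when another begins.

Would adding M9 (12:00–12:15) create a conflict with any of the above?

Yes — it overlaps M4

M1: ends 07:45 at or before M9 starts 12:00 → clear.
M2: ends 08:45 at or before M9 starts 12:00 → clear.
M3: ends 11:15 at or before M9 starts 12:00 → clear.
M4: starts 12:00 before M9 ends 12:15, and ends 12:45 after M9 starts 12:00 → overlap.
M5: starts 13:45 at or after M9 ends 12:15 → clear.
M7: starts 17:00 at or after M9 ends 12:15 → clear.
M6: starts 17:15 at or after M9 ends 12:15 → clear.
M8: starts 19:15 at or after M9 ends 12:15 → clear.
M9 overlaps M4.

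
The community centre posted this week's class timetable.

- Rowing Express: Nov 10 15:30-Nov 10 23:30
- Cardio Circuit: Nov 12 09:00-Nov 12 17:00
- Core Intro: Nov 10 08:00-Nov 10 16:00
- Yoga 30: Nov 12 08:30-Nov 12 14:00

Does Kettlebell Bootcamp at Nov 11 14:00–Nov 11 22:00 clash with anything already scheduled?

No — it doesn't clash with anything

Core Intro: ends Nov 10 16:00 at or before Kettlebell Bootcamp starts Nov 11 14:00 → clear.
Rowing Express: ends Nov 10 23:30 at or before Kettlebell Bootcamp starts Nov 11 14:00 → clear.
Yoga 30: starts Nov 12 08:30 at or after Kettlebell Bootcamp ends Nov 11 22:00 → clear.
Cardio Circuit: starts Nov 12 09:00 at or after Kettlebell Bootcamp ends Nov 11 22:00 → clear.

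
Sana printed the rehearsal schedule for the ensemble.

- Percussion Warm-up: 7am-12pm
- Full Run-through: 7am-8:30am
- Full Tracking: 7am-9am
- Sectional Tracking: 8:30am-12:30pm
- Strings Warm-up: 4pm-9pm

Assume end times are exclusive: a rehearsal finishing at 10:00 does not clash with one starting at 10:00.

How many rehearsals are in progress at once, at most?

3

Sort all start/end points and keep a running count:
7am start Full Run-through → 1
7am start Full Tracking → 2
7am start Percussion Warm-up → 3
8:30am end Full Run-through → 2
8:30am start Sectional Tracking → 3
9am end Full Tracking → 2
12pm end Percussion Warm-up → 1
12:30pm end Sectional Tracking → 0
4pm start Strings Warm-up → 1
9pm end Strings Warm-up → 0
Peak is 3, at 7am (Full Run-through, Full Tracking, Percussion Warm-up).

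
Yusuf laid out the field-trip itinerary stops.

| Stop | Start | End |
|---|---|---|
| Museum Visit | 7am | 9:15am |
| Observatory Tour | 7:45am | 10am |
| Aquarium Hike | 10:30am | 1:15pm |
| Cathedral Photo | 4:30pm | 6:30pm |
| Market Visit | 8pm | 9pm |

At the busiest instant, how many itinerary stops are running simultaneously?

Walk through starts and ends in time order (an end at T is processed before a start at T):
7am start Museum Visit → 1
7:45am start Observatory Tour → 2
9:15am end Museum Visit → 1
10am end Observatory Tour → 0
10:30am start Aquarium Hike → 1
1:15pm end Aquarium Hike → 0
4:30pm start Cathedral Photo → 1
6:30pm end Cathedral Photo → 0
8pm start Market Visit → 1
9pm end Market Visit → 0
Peak is 2, at 7:45am (Museum Visit, Observatory Tour).

2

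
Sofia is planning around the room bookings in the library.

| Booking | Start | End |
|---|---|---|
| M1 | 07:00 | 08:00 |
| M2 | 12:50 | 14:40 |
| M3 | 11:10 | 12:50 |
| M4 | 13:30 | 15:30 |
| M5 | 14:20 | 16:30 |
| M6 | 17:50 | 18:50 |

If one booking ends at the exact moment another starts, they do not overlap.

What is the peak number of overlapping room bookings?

Walk through starts and ends in time order (an end at T is processed before a start at T):
07:00 start M1 → 1
08:00 end M1 → 0
11:10 start M3 → 1
12:50 end M3 → 0
12:50 start M2 → 1
13:30 start M4 → 2
14:20 start M5 → 3
14:40 end M2 → 2
15:30 end M4 → 1
16:30 end M5 → 0
17:50 start M6 → 1
18:50 end M6 → 0
Peak is 3, at 14:20 (M2, M4, M5).

3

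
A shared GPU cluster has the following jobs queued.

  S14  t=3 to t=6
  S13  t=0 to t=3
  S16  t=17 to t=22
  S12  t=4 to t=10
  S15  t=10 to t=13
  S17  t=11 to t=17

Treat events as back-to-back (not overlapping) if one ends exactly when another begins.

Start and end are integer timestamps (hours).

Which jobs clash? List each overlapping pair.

S12 & S14, S15 & S17

Sorted by start: S13, S14, S12, S15, S17, S16.
S14 starts exactly when S13 ends (back-to-back, no overlap), so S13 has no further overlaps.
S12 starts before S14 ends → S14 and S12 overlap.
S15 starts after S14 ends, so S14 has no further overlaps.
S15 starts exactly when S12 ends (back-to-back, no overlap), so S12 has no further overlaps.
S17 starts before S15 ends → S15 and S17 overlap.
S16 starts after S15 ends.
S16 starts exactly when S17 ends (back-to-back, no overlap).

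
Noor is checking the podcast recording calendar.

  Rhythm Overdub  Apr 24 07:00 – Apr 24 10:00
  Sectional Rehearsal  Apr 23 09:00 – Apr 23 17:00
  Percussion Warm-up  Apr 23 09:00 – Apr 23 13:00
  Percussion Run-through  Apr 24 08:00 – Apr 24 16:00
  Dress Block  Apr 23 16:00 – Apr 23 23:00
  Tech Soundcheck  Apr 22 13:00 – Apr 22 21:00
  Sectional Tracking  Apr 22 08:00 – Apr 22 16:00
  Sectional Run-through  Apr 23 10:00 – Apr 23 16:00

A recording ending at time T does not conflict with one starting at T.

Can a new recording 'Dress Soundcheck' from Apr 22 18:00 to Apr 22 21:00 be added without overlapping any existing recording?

Sectional Tracking: ends Apr 22 16:00 at or before Dress Soundcheck starts Apr 22 18:00 → clear.
Tech Soundcheck: starts Apr 22 13:00 before Dress Soundcheck ends Apr 22 21:00, and ends Apr 22 21:00 after Dress Soundcheck starts Apr 22 18:00 → overlap.
Sectional Rehearsal: starts Apr 23 09:00 at or after Dress Soundcheck ends Apr 22 21:00 → clear.
Percussion Warm-up: starts Apr 23 09:00 at or after Dress Soundcheck ends Apr 22 21:00 → clear.
Sectional Run-through: starts Apr 23 10:00 at or after Dress Soundcheck ends Apr 22 21:00 → clear.
Dress Block: starts Apr 23 16:00 at or after Dress Soundcheck ends Apr 22 21:00 → clear.
Rhythm Overdub: starts Apr 24 07:00 at or after Dress Soundcheck ends Apr 22 21:00 → clear.
Percussion Run-through: starts Apr 24 08:00 at or after Dress Soundcheck ends Apr 22 21:00 → clear.
Dress Soundcheck overlaps Tech Soundcheck.

No — it overlaps Tech Soundcheck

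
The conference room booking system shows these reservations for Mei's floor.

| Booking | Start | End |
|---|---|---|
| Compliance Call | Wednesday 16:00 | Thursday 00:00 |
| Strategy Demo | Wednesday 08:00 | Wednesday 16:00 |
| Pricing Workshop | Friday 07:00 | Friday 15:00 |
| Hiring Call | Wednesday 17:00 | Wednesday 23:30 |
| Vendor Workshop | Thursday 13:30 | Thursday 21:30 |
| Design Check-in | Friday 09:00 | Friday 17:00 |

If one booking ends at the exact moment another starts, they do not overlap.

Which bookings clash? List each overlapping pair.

Compliance Call & Hiring Call, Design Check-in & Pricing Workshop

Check each pair: they overlap iff neither finishes before the other starts.
Sorted by start: Strategy Demo, Compliance Call, Hiring Call, Vendor Workshop, Pricing Workshop, Design Check-in.
Compliance Call starts exactly when Strategy Demo ends (back-to-back, no overlap); Strategy Demo is clear from here.
Hiring Call starts before Compliance Call ends → Compliance Call and Hiring Call overlap.
Vendor Workshop starts after Compliance Call ends; Compliance Call is clear from here.
Vendor Workshop starts after Hiring Call ends; Hiring Call is clear from here.
Pricing Workshop starts after Vendor Workshop ends; Vendor Workshop is clear from here.
Design Check-in starts before Pricing Workshop ends → Pricing Workshop and Design Check-in overlap.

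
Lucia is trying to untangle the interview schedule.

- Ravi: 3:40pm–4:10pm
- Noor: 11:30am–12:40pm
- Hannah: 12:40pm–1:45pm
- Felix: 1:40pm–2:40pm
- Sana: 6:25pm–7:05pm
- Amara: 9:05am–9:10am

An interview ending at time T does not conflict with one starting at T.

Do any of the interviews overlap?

Sorted by start: Amara, Noor, Hannah, Felix, Ravi, Sana.
Noor starts after Amara ends — done with Amara.
Hannah starts exactly when Noor ends (back-to-back, no overlap) — done with Noor.
Felix starts before Hannah ends → Hannah and Felix overlap.
That's a conflict, so the schedule is not conflict-free.

Yes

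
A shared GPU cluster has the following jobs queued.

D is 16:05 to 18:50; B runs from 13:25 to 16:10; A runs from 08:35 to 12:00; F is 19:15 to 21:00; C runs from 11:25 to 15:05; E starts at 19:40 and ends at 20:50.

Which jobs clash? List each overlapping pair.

Sorted by start: A, C, B, D, F, E.
C starts before A ends → A and C overlap.
B starts after A ends, so A has no further overlaps.
B starts before C ends → C and B overlap.
D starts after C ends, so C has no further overlaps.
D starts before B ends → B and D overlap.
F starts after B ends, so B has no further overlaps.
F starts after D ends, so D has no further overlaps.
E starts before F ends → F and E overlap.

A & C, B & C, B & D, E & F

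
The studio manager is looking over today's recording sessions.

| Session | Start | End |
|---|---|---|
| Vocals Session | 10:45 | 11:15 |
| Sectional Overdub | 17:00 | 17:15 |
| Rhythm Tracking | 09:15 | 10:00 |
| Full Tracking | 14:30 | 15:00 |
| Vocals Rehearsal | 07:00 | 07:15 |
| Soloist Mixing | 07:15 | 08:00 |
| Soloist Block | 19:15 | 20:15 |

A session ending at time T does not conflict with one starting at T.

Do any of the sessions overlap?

Sorted by start: Vocals Rehearsal, Soloist Mixing, Rhythm Tracking, Vocals Session, Full Tracking, Sectional Overdub, Soloist Block.
Soloist Mixing starts exactly when Vocals Rehearsal ends (back-to-back, no overlap); Vocals Rehearsal is clear from here.
Rhythm Tracking starts after Soloist Mixing ends; Soloist Mixing is clear from here.
Vocals Session starts after Rhythm Tracking ends; Rhythm Tracking is clear from here.
Full Tracking starts after Vocals Session ends; Vocals Session is clear from here.
Sectional Overdub starts after Full Tracking ends; Full Tracking is clear from here.
Soloist Block starts after Sectional Overdub ends.
Every pair is clear; the schedule has no overlaps.

No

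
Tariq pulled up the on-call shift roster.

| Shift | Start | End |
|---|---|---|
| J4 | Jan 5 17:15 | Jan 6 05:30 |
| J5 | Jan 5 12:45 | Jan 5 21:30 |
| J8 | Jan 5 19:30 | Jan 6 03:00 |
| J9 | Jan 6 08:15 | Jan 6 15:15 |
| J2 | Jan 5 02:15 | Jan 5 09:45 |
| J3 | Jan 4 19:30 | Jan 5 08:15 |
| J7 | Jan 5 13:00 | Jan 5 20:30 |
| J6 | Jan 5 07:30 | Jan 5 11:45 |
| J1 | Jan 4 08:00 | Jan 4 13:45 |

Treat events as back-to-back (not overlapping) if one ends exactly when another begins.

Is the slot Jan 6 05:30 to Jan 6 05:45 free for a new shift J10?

J1: ends Jan 4 13:45 at or before J10 starts Jan 6 05:30 → clear.
J3: ends Jan 5 08:15 at or before J10 starts Jan 6 05:30 → clear.
J2: ends Jan 5 09:45 at or before J10 starts Jan 6 05:30 → clear.
J6: ends Jan 5 11:45 at or before J10 starts Jan 6 05:30 → clear.
J5: ends Jan 5 21:30 at or before J10 starts Jan 6 05:30 → clear.
J7: ends Jan 5 20:30 at or before J10 starts Jan 6 05:30 → clear.
J4: ends Jan 6 05:30 at or before J10 starts Jan 6 05:30 → clear.
J8: ends Jan 6 03:00 at or before J10 starts Jan 6 05:30 → clear.
J9: starts Jan 6 08:15 at or after J10 ends Jan 6 05:45 → clear.

Yes — the slot is free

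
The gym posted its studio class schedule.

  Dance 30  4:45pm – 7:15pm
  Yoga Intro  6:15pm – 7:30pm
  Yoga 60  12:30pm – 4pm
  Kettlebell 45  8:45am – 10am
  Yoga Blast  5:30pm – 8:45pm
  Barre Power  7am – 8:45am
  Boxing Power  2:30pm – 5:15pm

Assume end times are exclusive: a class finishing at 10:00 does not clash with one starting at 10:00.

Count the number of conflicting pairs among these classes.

Two intervals overlap when each starts before the other ends.
Sorted by start: Barre Power, Kettlebell 45, Yoga 60, Boxing Power, Dance 30, Yoga Blast, Yoga Intro.
Kettlebell 45 starts exactly when Barre Power ends (back-to-back, no overlap), so Barre Power has no further overlaps.
Yoga 60 starts after Kettlebell 45 ends, so Kettlebell 45 has no further overlaps.
Boxing Power starts before Yoga 60 ends → Yoga 60 and Boxing Power overlap.
Dance 30 starts after Yoga 60 ends, so Yoga 60 has no further overlaps.
Dance 30 starts before Boxing Power ends → Boxing Power and Dance 30 overlap.
Yoga Blast starts after Boxing Power ends, so Boxing Power has no further overlaps.
Yoga Blast starts before Dance 30 ends → Dance 30 and Yoga Blast overlap.
Yoga Intro starts before Dance 30 ends → Dance 30 and Yoga Intro overlap.
Yoga Intro starts before Yoga Blast ends → Yoga Blast and Yoga Intro overlap.
Overlapping pairs: Boxing Power & Dance 30, Boxing Power & Yoga 60, Dance 30 & Yoga Blast, Dance 30 & Yoga Intro, Yoga Blast & Yoga Intro — 5 in total.

5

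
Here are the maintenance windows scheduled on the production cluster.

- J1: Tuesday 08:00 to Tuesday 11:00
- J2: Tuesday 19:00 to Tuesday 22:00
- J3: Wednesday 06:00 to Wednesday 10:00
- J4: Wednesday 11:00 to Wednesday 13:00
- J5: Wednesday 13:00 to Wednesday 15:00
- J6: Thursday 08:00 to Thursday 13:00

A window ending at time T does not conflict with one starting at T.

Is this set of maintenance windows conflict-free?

Yes

Sorted by start: J1, J2, J3, J4, J5, J6.
J2 starts after J1 ends, so nothing later overlaps J1 either.
J3 starts after J2 ends, so nothing later overlaps J2 either.
J4 starts after J3 ends, so nothing later overlaps J3 either.
J5 starts exactly when J4 ends (back-to-back, no overlap), so nothing later overlaps J4 either.
J6 starts after J5 ends.
Every pair is clear; the schedule has no overlaps.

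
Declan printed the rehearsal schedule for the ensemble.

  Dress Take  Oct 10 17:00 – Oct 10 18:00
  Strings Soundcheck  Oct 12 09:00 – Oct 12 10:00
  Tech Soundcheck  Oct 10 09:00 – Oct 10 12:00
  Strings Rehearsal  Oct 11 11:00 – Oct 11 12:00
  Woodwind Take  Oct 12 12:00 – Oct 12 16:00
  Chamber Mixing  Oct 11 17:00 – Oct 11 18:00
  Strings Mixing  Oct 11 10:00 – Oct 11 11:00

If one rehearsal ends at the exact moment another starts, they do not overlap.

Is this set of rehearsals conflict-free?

Yes

Two intervals overlap when each starts before the other ends.
Sorted by start: Tech Soundcheck, Dress Take, Strings Mixing, Strings Rehearsal, Chamber Mixing, Strings Soundcheck, Woodwind Take.
Dress Take starts after Tech Soundcheck ends, so Tech Soundcheck has no further overlaps.
Strings Mixing starts after Dress Take ends, so Dress Take has no further overlaps.
Strings Rehearsal starts exactly when Strings Mixing ends (back-to-back, no overlap), so Strings Mixing has no further overlaps.
Chamber Mixing starts after Strings Rehearsal ends, so Strings Rehearsal has no further overlaps.
Strings Soundcheck starts after Chamber Mixing ends, so Chamber Mixing has no further overlaps.
Woodwind Take starts after Strings Soundcheck ends.
Every pair is clear; the schedule has no overlaps.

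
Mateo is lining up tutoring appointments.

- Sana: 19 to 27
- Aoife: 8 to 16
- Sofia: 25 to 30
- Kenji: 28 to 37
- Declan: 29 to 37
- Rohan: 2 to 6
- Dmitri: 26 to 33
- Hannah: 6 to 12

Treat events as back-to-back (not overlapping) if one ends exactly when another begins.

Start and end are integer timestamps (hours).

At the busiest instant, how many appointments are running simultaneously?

Walk through starts and ends in time order (an end at T is processed before a start at T):
2 start Rohan → 1
6 end Rohan → 0
6 start Hannah → 1
8 start Aoife → 2
12 end Hannah → 1
16 end Aoife → 0
19 start Sana → 1
25 start Sofia → 2
26 start Dmitri → 3
27 end Sana → 2
28 start Kenji → 3
29 start Declan → 4
30 end Sofia → 3
33 end Dmitri → 2
37 end Declan → 1
37 end Kenji → 0
Peak is 4, at 29 (Declan, Dmitri, Kenji, Sofia).

4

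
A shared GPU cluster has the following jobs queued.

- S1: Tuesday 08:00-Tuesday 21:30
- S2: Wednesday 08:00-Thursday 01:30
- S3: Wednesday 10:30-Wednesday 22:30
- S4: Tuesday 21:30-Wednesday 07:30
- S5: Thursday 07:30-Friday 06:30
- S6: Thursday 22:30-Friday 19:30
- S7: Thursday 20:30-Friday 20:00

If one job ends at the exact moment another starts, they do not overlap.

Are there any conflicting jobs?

Sorted by start: S1, S4, S2, S3, S5, S7, S6.
S4 starts exactly when S1 ends (back-to-back, no overlap); S1 is clear from here.
S2 starts after S4 ends; S4 is clear from here.
S3 starts before S2 ends → S2 and S3 overlap.
That's a conflict, so the schedule is not conflict-free.

Yes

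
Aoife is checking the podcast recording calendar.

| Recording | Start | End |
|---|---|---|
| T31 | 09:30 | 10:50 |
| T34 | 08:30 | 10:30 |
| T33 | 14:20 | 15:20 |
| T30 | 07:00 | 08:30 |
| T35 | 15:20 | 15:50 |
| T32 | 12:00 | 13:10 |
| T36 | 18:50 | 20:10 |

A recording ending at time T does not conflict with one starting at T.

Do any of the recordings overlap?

Sorted by start: T30, T34, T31, T32, T33, T35, T36.
T34 starts exactly when T30 ends (back-to-back, no overlap), so T30 has no further overlaps.
T31 starts before T34 ends → T34 and T31 overlap.
That's a conflict, so the schedule is not conflict-free.

Yes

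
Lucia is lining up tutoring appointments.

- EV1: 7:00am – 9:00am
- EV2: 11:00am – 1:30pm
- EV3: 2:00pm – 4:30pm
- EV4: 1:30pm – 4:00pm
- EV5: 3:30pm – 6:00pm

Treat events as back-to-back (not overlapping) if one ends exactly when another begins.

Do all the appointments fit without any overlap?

No

Sorted by start: EV1, EV2, EV4, EV3, EV5.
EV2 starts after EV1 ends, so EV1 has no further overlaps.
EV4 starts exactly when EV2 ends (back-to-back, no overlap), so EV2 has no further overlaps.
EV3 starts before EV4 ends → EV4 and EV3 overlap.
That's a conflict, so the schedule is not conflict-free.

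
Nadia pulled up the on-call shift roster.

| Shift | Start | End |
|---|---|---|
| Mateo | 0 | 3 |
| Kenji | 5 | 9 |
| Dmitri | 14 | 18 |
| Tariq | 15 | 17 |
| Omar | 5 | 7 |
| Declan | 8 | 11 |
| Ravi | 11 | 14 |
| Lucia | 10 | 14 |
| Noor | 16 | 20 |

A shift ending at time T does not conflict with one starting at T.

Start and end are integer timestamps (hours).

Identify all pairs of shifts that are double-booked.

Sorted by start: Mateo, Kenji, Omar, Declan, Lucia, Ravi, Dmitri, Tariq, Noor.
Kenji starts after Mateo ends; Mateo is clear from here.
Omar starts before Kenji ends → Kenji and Omar overlap.
Declan starts before Kenji ends → Kenji and Declan overlap.
Lucia starts after Kenji ends; Kenji is clear from here.
Declan starts after Omar ends; Omar is clear from here.
Lucia starts before Declan ends → Declan and Lucia overlap.
Ravi starts exactly when Declan ends (back-to-back, no overlap); Declan is clear from here.
Ravi starts before Lucia ends → Lucia and Ravi overlap.
Dmitri starts exactly when Lucia ends (back-to-back, no overlap); Lucia is clear from here.
Dmitri starts exactly when Ravi ends (back-to-back, no overlap); Ravi is clear from here.
Tariq starts before Dmitri ends → Dmitri and Tariq overlap.
Noor starts before Dmitri ends → Dmitri and Noor overlap.
Noor starts before Tariq ends → Tariq and Noor overlap.

Declan & Kenji, Declan & Lucia, Dmitri & Noor, Dmitri & Tariq, Kenji & Omar, Lucia & Ravi, Noor & Tariq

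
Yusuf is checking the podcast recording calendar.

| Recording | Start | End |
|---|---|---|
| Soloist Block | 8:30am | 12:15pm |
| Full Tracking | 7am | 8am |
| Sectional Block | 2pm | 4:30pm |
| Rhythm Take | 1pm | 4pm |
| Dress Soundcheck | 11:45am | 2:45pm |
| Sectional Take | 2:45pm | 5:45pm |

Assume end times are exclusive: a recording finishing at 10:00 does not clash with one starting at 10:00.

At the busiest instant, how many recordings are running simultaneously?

3

Walk through starts and ends in time order (an end at T is processed before a start at T):
7am start Full Tracking → 1
8am end Full Tracking → 0
8:30am start Soloist Block → 1
11:45am start Dress Soundcheck → 2
12:15pm end Soloist Block → 1
1pm start Rhythm Take → 2
2pm start Sectional Block → 3
2:45pm end Dress Soundcheck → 2
2:45pm start Sectional Take → 3
4pm end Rhythm Take → 2
4:30pm end Sectional Block → 1
5:45pm end Sectional Take → 0
Peak is 3, at 2pm (Dress Soundcheck, Rhythm Take, Sectional Block).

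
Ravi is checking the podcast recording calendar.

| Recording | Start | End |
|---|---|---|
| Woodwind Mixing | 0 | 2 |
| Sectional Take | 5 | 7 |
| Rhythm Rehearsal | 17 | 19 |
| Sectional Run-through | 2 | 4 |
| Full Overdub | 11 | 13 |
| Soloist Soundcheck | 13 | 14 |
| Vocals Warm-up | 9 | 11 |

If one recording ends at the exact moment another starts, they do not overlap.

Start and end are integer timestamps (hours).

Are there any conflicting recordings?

Two intervals overlap when each starts before the other ends.
Sorted by start: Woodwind Mixing, Sectional Run-through, Sectional Take, Vocals Warm-up, Full Overdub, Soloist Soundcheck, Rhythm Rehearsal.
Sectional Run-through starts exactly when Woodwind Mixing ends (back-to-back, no overlap), so Woodwind Mixing has no further overlaps.
Sectional Take starts after Sectional Run-through ends, so Sectional Run-through has no further overlaps.
Vocals Warm-up starts after Sectional Take ends, so Sectional Take has no further overlaps.
Full Overdub starts exactly when Vocals Warm-up ends (back-to-back, no overlap), so Vocals Warm-up has no further overlaps.
Soloist Soundcheck starts exactly when Full Overdub ends (back-to-back, no overlap), so Full Overdub has no further overlaps.
Rhythm Rehearsal starts after Soloist Soundcheck ends.
Every pair is clear; the schedule has no overlaps.

No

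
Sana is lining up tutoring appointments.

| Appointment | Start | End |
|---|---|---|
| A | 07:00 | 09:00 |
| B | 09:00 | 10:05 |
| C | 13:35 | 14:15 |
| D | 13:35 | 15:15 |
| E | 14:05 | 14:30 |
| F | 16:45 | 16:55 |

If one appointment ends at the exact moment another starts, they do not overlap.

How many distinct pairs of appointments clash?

Two intervals overlap when each starts before the other ends.
Sorted by start: A, B, C, D, E, F.
B starts exactly when A ends (back-to-back, no overlap), so A has no further overlaps.
C starts after B ends, so B has no further overlaps.
D starts before C ends → C and D overlap.
E starts before C ends → C and E overlap.
F starts after C ends.
E starts before D ends → D and E overlap.
F starts after D ends.
F starts after E ends.
Overlapping pairs: C & D, C & E, D & E — 3 in total.

3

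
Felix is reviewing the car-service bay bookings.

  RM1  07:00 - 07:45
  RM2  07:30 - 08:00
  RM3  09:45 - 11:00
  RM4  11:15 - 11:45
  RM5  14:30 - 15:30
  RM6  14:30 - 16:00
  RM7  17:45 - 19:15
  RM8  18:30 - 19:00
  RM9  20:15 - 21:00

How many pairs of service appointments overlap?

3

Sorted by start: RM1, RM2, RM3, RM4, RM5, RM6, RM7, RM8, RM9.
RM2 starts before RM1 ends → RM1 and RM2 overlap.
RM3 starts after RM1 ends, so RM1 has no further overlaps.
RM3 starts after RM2 ends, so RM2 has no further overlaps.
RM4 starts after RM3 ends, so RM3 has no further overlaps.
RM5 starts after RM4 ends, so RM4 has no further overlaps.
RM6 starts before RM5 ends → RM5 and RM6 overlap.
RM7 starts after RM5 ends, so RM5 has no further overlaps.
RM7 starts after RM6 ends, so RM6 has no further overlaps.
RM8 starts before RM7 ends → RM7 and RM8 overlap.
RM9 starts after RM7 ends.
RM9 starts after RM8 ends.
Overlapping pairs: RM1 & RM2, RM5 & RM6, RM7 & RM8 — 3 in total.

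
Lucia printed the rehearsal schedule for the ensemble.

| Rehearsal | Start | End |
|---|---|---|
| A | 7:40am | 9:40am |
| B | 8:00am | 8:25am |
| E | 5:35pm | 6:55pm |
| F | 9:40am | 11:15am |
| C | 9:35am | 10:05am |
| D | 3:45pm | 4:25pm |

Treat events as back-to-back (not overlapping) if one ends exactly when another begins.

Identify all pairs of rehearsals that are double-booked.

Sorted by start: A, B, C, F, D, E.
B starts before A ends → A and B overlap.
C starts before A ends → A and C overlap.
F starts exactly when A ends (back-to-back, no overlap), so nothing later overlaps A either.
C starts after B ends, so nothing later overlaps B either.
F starts before C ends → C and F overlap.
D starts after C ends, so nothing later overlaps C either.
D starts after F ends, so nothing later overlaps F either.
E starts after D ends.

A & B, A & C, C & F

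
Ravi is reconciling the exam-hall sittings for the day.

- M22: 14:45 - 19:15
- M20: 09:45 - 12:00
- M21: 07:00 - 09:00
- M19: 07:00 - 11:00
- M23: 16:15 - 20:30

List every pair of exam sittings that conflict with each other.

M19 & M20, M19 & M21, M22 & M23

Sorted by start: M19, M21, M20, M22, M23.
M21 starts before M19 ends → M19 and M21 overlap.
M20 starts before M19 ends → M19 and M20 overlap.
M22 starts after M19 ends; M19 is clear from here.
M20 starts after M21 ends; M21 is clear from here.
M22 starts after M20 ends; M20 is clear from here.
M23 starts before M22 ends → M22 and M23 overlap.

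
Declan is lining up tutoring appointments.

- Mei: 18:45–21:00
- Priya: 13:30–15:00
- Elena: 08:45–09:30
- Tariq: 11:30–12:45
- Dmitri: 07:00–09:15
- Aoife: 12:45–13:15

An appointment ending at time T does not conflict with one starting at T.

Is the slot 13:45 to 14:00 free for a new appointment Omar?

No — it overlaps Priya

Dmitri: ends 09:15 at or before Omar starts 13:45 → clear.
Elena: ends 09:30 at or before Omar starts 13:45 → clear.
Tariq: ends 12:45 at or before Omar starts 13:45 → clear.
Aoife: ends 13:15 at or before Omar starts 13:45 → clear.
Priya: starts 13:30 before Omar ends 14:00, and ends 15:00 after Omar starts 13:45 → overlap.
Mei: starts 18:45 at or after Omar ends 14:00 → clear.
Omar overlaps Priya.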